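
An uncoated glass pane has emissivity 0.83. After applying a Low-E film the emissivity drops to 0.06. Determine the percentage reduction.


Percentage reduction = (1 - coated/uncoated) * 100
  Ratio = 0.06 / 0.83 = 0.0723
  Reduction = (1 - 0.0723) * 100 = 92.8%

92.8%


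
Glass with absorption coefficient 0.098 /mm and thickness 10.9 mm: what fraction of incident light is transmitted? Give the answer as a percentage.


Beer-Lambert law: T = exp(-alpha * thickness)
  exponent = -0.098 * 10.9 = -1.0682
  T = exp(-1.0682) = 0.3436
  Percentage = 0.3436 * 100 = 34.36%

34.36%


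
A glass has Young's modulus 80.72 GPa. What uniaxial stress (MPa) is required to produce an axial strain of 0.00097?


Rearrange E = sigma / epsilon:
  sigma = E * epsilon
  E (MPa) = 80.72 * 1000 = 80720
  sigma = 80720 * 0.00097 = 78.3 MPa

78.3 MPa


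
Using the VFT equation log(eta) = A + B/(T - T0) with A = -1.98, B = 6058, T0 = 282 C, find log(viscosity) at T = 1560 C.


VFT equation: log(eta) = A + B / (T - T0)
  T - T0 = 1560 - 282 = 1278
  B / (T - T0) = 6058 / 1278 = 4.74
  log(eta) = -1.98 + 4.74 = 2.76

2.76


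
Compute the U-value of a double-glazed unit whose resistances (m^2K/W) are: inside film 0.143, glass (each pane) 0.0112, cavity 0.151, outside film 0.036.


Total thermal resistance (series):
  R_total = R_in + R_glass + R_air + R_glass + R_out
  R_total = 0.143 + 0.0112 + 0.151 + 0.0112 + 0.036 = 0.3524 m^2K/W
U-value = 1 / R_total = 1 / 0.3524 = 2.838 W/m^2K

2.838 W/m^2K


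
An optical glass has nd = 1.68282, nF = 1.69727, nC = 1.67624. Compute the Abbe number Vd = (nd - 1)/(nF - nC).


Abbe number formula: Vd = (nd - 1) / (nF - nC)
  nd - 1 = 1.68282 - 1 = 0.68282
  nF - nC = 1.69727 - 1.67624 = 0.02103
  Vd = 0.68282 / 0.02103 = 32.47

32.47


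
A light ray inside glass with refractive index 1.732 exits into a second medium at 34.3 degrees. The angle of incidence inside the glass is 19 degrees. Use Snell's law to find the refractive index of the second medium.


Apply Snell's law: n1 * sin(theta1) = n2 * sin(theta2)
  n2 = n1 * sin(theta1) / sin(theta2)
  sin(19) = 0.325568
  sin(34.3) = 0.563526
  n2 = 1.732 * 0.325568 / 0.563526 = 1.0006

1.0006


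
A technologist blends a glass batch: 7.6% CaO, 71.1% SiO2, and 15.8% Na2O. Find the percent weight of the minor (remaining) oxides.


Sum the three major oxides:
  SiO2 + Na2O + CaO = 71.1 + 15.8 + 7.6 = 94.5%
Subtract from 100%:
  Others = 100 - 94.5 = 5.5%

5.5%


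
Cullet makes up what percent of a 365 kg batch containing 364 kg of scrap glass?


Cullet ratio = (cullet mass / total batch mass) * 100
  Ratio = 364 / 365 * 100 = 99.73%

99.73%


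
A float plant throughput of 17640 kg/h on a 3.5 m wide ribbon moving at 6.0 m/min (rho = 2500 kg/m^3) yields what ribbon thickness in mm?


Ribbon cross-section from mass balance:
  Volume rate = throughput / density = 17640 / 2500 = 7.056 m^3/h
  thickness = volume rate / (speed * 60 * width), i.e.
  thickness = throughput / (60 * speed * width * density) * 1000
  thickness = 17640 / (60 * 6.0 * 3.5 * 2500) * 1000 = 5.6 mm

5.6 mm


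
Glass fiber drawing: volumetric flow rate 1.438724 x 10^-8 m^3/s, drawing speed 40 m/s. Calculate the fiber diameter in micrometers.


Cross-sectional area from continuity:
  A = Q / v = 1.438724 x 10^-8 / 40 = 3.59681 x 10^-10 m^2
Diameter from circular cross-section:
  d = sqrt(4A / pi) * 10^6 (m -> um)
  d = sqrt(4 * 3.59681 x 10^-10 / pi) * 10^6 = 21.4 um

21.4 um


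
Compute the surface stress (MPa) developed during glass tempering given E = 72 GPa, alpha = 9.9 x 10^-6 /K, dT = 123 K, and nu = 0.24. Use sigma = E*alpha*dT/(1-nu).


Tempering stress: sigma = E * alpha * dT / (1 - nu)
  E (MPa) = 72 * 1000 = 72000
  Numerator = 72000 * (9.9 x 10^-6) * 123 = 87.6744
  Denominator = 1 - 0.24 = 0.76
  sigma = 87.6744 / 0.76 = 115.4 MPa

115.4 MPa


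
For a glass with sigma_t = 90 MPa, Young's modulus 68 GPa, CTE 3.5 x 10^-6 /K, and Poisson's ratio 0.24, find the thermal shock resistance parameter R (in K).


Thermal shock resistance: R = sigma * (1 - nu) / (E * alpha)
  Numerator = 90 * (1 - 0.24) = 68.4
  Denominator = 68 * 1000 * (3.5 x 10^-6) = 0.238
  R = 68.4 / 0.238 = 287.4 K

287.4 K


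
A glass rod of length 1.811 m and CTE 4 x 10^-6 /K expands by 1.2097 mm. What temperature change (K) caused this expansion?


Rearrange dL = alpha * L0 * dT for dT:
  dT = dL / (alpha * L0)
  dL (m) = 1.2097 / 1000 = 0.0012097
  dT = 0.0012097 / ((4 x 10^-6) * 1.811) = 167.0 K

167.0 K


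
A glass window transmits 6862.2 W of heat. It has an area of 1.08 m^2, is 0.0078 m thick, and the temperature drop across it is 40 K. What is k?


Fourier's law rearranged: k = Q * t / (A * dT)
  Numerator = 6862.2 * 0.0078 = 53.52516
  Denominator = 1.08 * 40 = 43.2
  k = 53.52516 / 43.2 = 1.239 W/mK

1.239 W/mK


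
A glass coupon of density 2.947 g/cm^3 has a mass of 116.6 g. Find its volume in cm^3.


Rearrange rho = m / V:
  V = m / rho
  V = 116.6 / 2.947 = 39.566 cm^3

39.566 cm^3


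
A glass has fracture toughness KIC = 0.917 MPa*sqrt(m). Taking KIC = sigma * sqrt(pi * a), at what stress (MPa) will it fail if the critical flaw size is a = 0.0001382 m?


Rearrange KIC = sigma * sqrt(pi * a):
  sigma = KIC / sqrt(pi * a)
  sqrt(pi * 0.0001382) = 0.020837
  sigma = 0.917 / 0.020837 = 44.01 MPa

44.01 MPa


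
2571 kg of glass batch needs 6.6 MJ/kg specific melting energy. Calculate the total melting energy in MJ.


Total energy = mass * specific energy
  E = 2571 * 6.6 = 16968.6 MJ

16968.6 MJ


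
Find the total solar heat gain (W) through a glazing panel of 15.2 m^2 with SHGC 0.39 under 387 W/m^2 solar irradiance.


Solar heat gain: Q = Area * SHGC * Irradiance
  Q = 15.2 * 0.39 * 387 = 2294.1 W

2294.1 W


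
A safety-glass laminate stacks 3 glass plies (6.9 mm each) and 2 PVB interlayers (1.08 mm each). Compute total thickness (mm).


Total thickness = glass contribution + PVB contribution
  Glass: 3 * 6.9 = 20.7 mm
  PVB: 2 * 1.08 = 2.16 mm
  Total = 20.7 + 2.16 = 22.86 mm

22.86 mm


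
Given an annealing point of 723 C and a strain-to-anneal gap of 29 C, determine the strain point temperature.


Strain point = annealing point - difference:
  T_strain = 723 - 29 = 694 C

694 C


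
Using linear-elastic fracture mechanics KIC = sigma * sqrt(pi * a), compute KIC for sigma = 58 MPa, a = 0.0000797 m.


Fracture toughness: KIC = sigma * sqrt(pi * a)
  pi * a = pi * 0.0000797 = 0.000250385
  sqrt(pi * a) = 0.015824
  KIC = 58 * 0.015824 = 0.918 MPa*sqrt(m)

0.918 MPa*sqrt(m)


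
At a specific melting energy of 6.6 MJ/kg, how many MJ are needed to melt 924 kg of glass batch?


Total energy = mass * specific energy
  E = 924 * 6.6 = 6098.4 MJ

6098.4 MJ


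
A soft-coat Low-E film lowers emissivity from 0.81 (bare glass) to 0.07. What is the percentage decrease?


Percentage reduction = (1 - coated/uncoated) * 100
  Ratio = 0.07 / 0.81 = 0.0864
  Reduction = (1 - 0.0864) * 100 = 91.4%

91.4%


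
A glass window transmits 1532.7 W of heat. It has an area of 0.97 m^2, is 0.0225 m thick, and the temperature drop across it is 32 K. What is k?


Fourier's law rearranged: k = Q * t / (A * dT)
  Numerator = 1532.7 * 0.0225 = 34.48575
  Denominator = 0.97 * 32 = 31.04
  k = 34.48575 / 31.04 = 1.111 W/mK

1.111 W/mK


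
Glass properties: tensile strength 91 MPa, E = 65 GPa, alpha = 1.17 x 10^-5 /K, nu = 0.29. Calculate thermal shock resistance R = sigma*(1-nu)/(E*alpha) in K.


Thermal shock resistance: R = sigma * (1 - nu) / (E * alpha)
  Numerator = 91 * (1 - 0.29) = 64.61
  Denominator = 65 * 1000 * (1.17 x 10^-5) = 0.7605
  R = 64.61 / 0.7605 = 85.0 K

85.0 K


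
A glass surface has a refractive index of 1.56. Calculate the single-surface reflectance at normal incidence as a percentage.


Fresnel reflectance at normal incidence:
  R = ((n - 1)/(n + 1))^2
  (n - 1)/(n + 1) = (1.56 - 1)/(1.56 + 1) = 0.21875
  R = 0.21875^2 = 0.0478516
  R(%) = 0.0478516 * 100 = 4.785%

4.785%


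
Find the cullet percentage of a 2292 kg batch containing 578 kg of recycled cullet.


Cullet ratio = (cullet mass / total batch mass) * 100
  Ratio = 578 / 2292 * 100 = 25.22%

25.22%


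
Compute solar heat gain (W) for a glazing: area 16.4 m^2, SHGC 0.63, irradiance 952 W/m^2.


Solar heat gain: Q = Area * SHGC * Irradiance
  Q = 16.4 * 0.63 * 952 = 9836.1 W

9836.1 W


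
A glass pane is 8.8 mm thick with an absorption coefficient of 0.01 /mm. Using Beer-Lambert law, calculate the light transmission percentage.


Beer-Lambert law: T = exp(-alpha * thickness)
  exponent = -0.01 * 8.8 = -0.088
  T = exp(-0.088) = 0.9158
  Percentage = 0.9158 * 100 = 91.58%

91.58%


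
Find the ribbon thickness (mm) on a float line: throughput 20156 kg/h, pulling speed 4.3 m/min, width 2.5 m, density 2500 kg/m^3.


Ribbon cross-section from mass balance:
  Volume rate = throughput / density = 20156 / 2500 = 8.0624 m^3/h
  thickness = volume rate / (speed * 60 * width), i.e.
  thickness = throughput / (60 * speed * width * density) * 1000
  thickness = 20156 / (60 * 4.3 * 2.5 * 2500) * 1000 = 12.5 mm

12.5 mm


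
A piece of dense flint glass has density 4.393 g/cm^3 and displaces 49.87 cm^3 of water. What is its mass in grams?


Rearrange rho = m / V:
  m = rho * V
  m = 4.393 * 49.87 = 219.079 g

219.079 g


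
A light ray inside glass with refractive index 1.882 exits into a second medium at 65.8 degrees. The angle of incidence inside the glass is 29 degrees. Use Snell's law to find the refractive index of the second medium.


Apply Snell's law: n1 * sin(theta1) = n2 * sin(theta2)
  n2 = n1 * sin(theta1) / sin(theta2)
  sin(29) = 0.48481
  sin(65.8) = 0.91212
  n2 = 1.882 * 0.48481 / 0.91212 = 1.0003

1.0003


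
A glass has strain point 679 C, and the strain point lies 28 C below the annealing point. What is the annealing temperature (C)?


T_anneal = T_strain + gap:
  T_anneal = 679 + 28 = 707 C

707 C


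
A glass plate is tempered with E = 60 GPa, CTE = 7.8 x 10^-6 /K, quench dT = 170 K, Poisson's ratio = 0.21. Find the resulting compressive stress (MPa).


Tempering stress: sigma = E * alpha * dT / (1 - nu)
  E (MPa) = 60 * 1000 = 60000
  Numerator = 60000 * (7.8 x 10^-6) * 170 = 79.56
  Denominator = 1 - 0.21 = 0.79
  sigma = 79.56 / 0.79 = 100.7 MPa

100.7 MPa


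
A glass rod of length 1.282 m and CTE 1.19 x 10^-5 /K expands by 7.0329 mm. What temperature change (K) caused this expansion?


Rearrange dL = alpha * L0 * dT for dT:
  dT = dL / (alpha * L0)
  dL (m) = 7.0329 / 1000 = 0.0070329
  dT = 0.0070329 / ((1.19 x 10^-5) * 1.282) = 461.0 K

461.0 K


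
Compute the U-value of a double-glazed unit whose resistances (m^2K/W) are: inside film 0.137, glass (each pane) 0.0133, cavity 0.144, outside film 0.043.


Total thermal resistance (series):
  R_total = R_in + R_glass + R_air + R_glass + R_out
  R_total = 0.137 + 0.0133 + 0.144 + 0.0133 + 0.043 = 0.3506 m^2K/W
U-value = 1 / R_total = 1 / 0.3506 = 2.852 W/m^2K

2.852 W/m^2K


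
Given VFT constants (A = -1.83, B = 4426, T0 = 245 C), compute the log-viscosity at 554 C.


VFT equation: log(eta) = A + B / (T - T0)
  T - T0 = 554 - 245 = 309
  B / (T - T0) = 4426 / 309 = 14.324
  log(eta) = -1.83 + 14.324 = 12.494

12.494


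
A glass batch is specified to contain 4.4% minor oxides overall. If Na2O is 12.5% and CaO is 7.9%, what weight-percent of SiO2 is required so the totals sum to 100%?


Known pieces sum to 100%:
  SiO2 = 100 - (others + Na2O + CaO)
  SiO2 = 100 - (4.4 + 12.5 + 7.9) = 75.2%

75.2%


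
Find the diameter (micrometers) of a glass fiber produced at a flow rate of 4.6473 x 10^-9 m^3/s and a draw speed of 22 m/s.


Cross-sectional area from continuity:
  A = Q / v = 4.6473 x 10^-9 / 22 = 2.112409 x 10^-10 m^2
Diameter from circular cross-section:
  d = sqrt(4A / pi) * 10^6 (m -> um)
  d = sqrt(4 * 2.112409 x 10^-10 / pi) * 10^6 = 16.4 um

16.4 um


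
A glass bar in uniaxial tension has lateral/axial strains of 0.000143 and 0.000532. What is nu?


Poisson's ratio: nu = lateral strain / axial strain
  nu = 0.000143 / 0.000532 = 0.2688

0.2688


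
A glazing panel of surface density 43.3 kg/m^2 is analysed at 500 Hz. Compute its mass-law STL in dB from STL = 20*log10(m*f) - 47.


Mass law: STL = 20 * log10(m * f) - 47
  m * f = 43.3 * 500 = 21650
  log10(21650) = 4.33546
  STL = 20 * 4.33546 - 47 = 86.7092 - 47 = 39.7 dB

39.7 dB


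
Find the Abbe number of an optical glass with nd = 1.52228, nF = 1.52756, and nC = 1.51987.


Abbe number formula: Vd = (nd - 1) / (nF - nC)
  nd - 1 = 1.52228 - 1 = 0.52228
  nF - nC = 1.52756 - 1.51987 = 0.00769
  Vd = 0.52228 / 0.00769 = 67.92

67.92


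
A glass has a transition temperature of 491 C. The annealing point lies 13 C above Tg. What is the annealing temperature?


The annealing temperature is Tg plus the offset:
  T_anneal = 491 + 13 = 504 C

504 C


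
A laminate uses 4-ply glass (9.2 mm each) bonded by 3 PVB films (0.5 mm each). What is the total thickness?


Total thickness = glass contribution + PVB contribution
  Glass: 4 * 9.2 = 36.8 mm
  PVB: 3 * 0.5 = 1.5 mm
  Total = 36.8 + 1.5 = 38.3 mm

38.3 mm


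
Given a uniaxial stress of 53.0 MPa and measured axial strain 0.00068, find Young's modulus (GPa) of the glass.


Young's modulus: E = stress / strain
  E = 53.0 MPa / 0.00068 = 77941.18 MPa
Convert to GPa: 77941.18 / 1000 = 77.94 GPa

77.94 GPa


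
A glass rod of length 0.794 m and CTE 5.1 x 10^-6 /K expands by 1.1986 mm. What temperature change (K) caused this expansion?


Rearrange dL = alpha * L0 * dT for dT:
  dT = dL / (alpha * L0)
  dL (m) = 1.1986 / 1000 = 0.0011986
  dT = 0.0011986 / ((5.1 x 10^-6) * 0.794) = 296.0 K

296.0 K


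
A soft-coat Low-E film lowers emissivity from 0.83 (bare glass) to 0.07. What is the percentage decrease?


Percentage reduction = (1 - coated/uncoated) * 100
  Ratio = 0.07 / 0.83 = 0.0843
  Reduction = (1 - 0.0843) * 100 = 91.6%

91.6%


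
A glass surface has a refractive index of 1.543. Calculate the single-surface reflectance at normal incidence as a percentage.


Fresnel reflectance at normal incidence:
  R = ((n - 1)/(n + 1))^2
  (n - 1)/(n + 1) = (1.543 - 1)/(1.543 + 1) = 0.213527
  R = 0.213527^2 = 0.0455938
  R(%) = 0.0455938 * 100 = 4.559%

4.559%


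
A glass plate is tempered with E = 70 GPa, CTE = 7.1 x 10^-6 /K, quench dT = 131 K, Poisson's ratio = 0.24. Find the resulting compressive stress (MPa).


Tempering stress: sigma = E * alpha * dT / (1 - nu)
  E (MPa) = 70 * 1000 = 70000
  Numerator = 70000 * (7.1 x 10^-6) * 131 = 65.107
  Denominator = 1 - 0.24 = 0.76
  sigma = 65.107 / 0.76 = 85.7 MPa

85.7 MPa


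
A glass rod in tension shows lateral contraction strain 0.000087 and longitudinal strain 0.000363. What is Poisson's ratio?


Poisson's ratio: nu = lateral strain / axial strain
  nu = 0.000087 / 0.000363 = 0.2397

0.2397


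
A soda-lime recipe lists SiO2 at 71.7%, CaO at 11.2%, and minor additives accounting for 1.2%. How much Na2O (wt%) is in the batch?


Pieces sum to 100%:
  Na2O = 100 - (SiO2 + CaO + others)
  Na2O = 100 - (71.7 + 11.2 + 1.2) = 15.9%

15.9%


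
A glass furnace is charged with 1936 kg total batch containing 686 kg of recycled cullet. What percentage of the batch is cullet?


Cullet ratio = (cullet mass / total batch mass) * 100
  Ratio = 686 / 1936 * 100 = 35.43%

35.43%


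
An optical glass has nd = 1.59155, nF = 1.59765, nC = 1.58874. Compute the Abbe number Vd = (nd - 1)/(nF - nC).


Abbe number formula: Vd = (nd - 1) / (nF - nC)
  nd - 1 = 1.59155 - 1 = 0.59155
  nF - nC = 1.59765 - 1.58874 = 0.00891
  Vd = 0.59155 / 0.00891 = 66.39

66.39


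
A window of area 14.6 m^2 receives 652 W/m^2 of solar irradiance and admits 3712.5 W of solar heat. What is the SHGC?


Rearrange Q = Area * SHGC * Irradiance:
  SHGC = Q / (Area * Irradiance)
  SHGC = 3712.5 / (14.6 * 652) = 0.39

0.39


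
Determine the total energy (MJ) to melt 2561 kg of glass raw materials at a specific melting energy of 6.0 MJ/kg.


Total energy = mass * specific energy
  E = 2561 * 6.0 = 15366 MJ

15366 MJ


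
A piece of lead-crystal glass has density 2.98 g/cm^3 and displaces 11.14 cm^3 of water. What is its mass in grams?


Rearrange rho = m / V:
  m = rho * V
  m = 2.98 * 11.14 = 33.197 g

33.197 g


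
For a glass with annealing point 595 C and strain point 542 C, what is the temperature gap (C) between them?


Gap = T_anneal - T_strain:
  gap = 595 - 542 = 53 C

53 C


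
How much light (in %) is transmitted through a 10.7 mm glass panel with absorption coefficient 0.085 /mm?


Beer-Lambert law: T = exp(-alpha * thickness)
  exponent = -0.085 * 10.7 = -0.9095
  T = exp(-0.9095) = 0.4027
  Percentage = 0.4027 * 100 = 40.27%

40.27%


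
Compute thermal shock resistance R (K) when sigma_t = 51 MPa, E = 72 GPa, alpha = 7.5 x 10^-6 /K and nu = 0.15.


Thermal shock resistance: R = sigma * (1 - nu) / (E * alpha)
  Numerator = 51 * (1 - 0.15) = 43.35
  Denominator = 72 * 1000 * (7.5 x 10^-6) = 0.54
  R = 43.35 / 0.54 = 80.3 K

80.3 K


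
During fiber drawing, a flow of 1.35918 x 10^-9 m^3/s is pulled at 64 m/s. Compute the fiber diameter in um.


Cross-sectional area from continuity:
  A = Q / v = 1.35918 x 10^-9 / 64 = 2.123719 x 10^-11 m^2
Diameter from circular cross-section:
  d = sqrt(4A / pi) * 10^6 (m -> um)
  d = sqrt(4 * 2.123719 x 10^-11 / pi) * 10^6 = 5.2 um

5.2 um


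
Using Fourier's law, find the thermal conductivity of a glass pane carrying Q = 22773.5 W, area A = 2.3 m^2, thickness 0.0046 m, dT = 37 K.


Fourier's law rearranged: k = Q * t / (A * dT)
  Numerator = 22773.5 * 0.0046 = 104.7581
  Denominator = 2.3 * 37 = 85.1
  k = 104.7581 / 85.1 = 1.231 W/mK

1.231 W/mK


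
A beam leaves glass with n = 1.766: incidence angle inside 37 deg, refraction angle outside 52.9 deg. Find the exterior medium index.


Apply Snell's law: n1 * sin(theta1) = n2 * sin(theta2)
  n2 = n1 * sin(theta1) / sin(theta2)
  sin(37) = 0.601815
  sin(52.9) = 0.797584
  n2 = 1.766 * 0.601815 / 0.797584 = 1.3325

1.3325


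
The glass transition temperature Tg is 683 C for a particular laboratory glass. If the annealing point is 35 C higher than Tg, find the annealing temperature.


The annealing temperature is Tg plus the offset:
  T_anneal = 683 + 35 = 718 C

718 C


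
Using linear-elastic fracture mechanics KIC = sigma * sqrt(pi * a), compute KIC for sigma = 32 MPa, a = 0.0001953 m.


Fracture toughness: KIC = sigma * sqrt(pi * a)
  pi * a = pi * 0.0001953 = 0.000613553
  sqrt(pi * a) = 0.02477
  KIC = 32 * 0.02477 = 0.793 MPa*sqrt(m)

0.793 MPa*sqrt(m)


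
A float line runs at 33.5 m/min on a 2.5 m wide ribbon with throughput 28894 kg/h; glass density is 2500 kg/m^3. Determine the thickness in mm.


Ribbon cross-section from mass balance:
  Volume rate = throughput / density = 28894 / 2500 = 11.5576 m^3/h
  thickness = volume rate / (speed * 60 * width), i.e.
  thickness = throughput / (60 * speed * width * density) * 1000
  thickness = 28894 / (60 * 33.5 * 2.5 * 2500) * 1000 = 2.3 mm

2.3 mm


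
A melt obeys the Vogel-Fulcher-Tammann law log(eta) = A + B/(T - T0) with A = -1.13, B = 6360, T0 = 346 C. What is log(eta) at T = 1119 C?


VFT equation: log(eta) = A + B / (T - T0)
  T - T0 = 1119 - 346 = 773
  B / (T - T0) = 6360 / 773 = 8.228
  log(eta) = -1.13 + 8.228 = 7.098

7.098


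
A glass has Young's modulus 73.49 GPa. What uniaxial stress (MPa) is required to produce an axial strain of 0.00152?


Rearrange E = sigma / epsilon:
  sigma = E * epsilon
  E (MPa) = 73.49 * 1000 = 73490
  sigma = 73490 * 0.00152 = 111.7 MPa

111.7 MPa


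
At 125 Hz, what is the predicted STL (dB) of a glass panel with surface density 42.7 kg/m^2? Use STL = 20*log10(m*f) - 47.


Mass law: STL = 20 * log10(m * f) - 47
  m * f = 42.7 * 125 = 5337.5
  log10(5337.5) = 3.72734
  STL = 20 * 3.72734 - 47 = 74.5468 - 47 = 27.5 dB

27.5 dB


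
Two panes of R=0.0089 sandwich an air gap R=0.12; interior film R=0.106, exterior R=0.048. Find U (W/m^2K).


Total thermal resistance (series):
  R_total = R_in + R_glass + R_air + R_glass + R_out
  R_total = 0.106 + 0.0089 + 0.12 + 0.0089 + 0.048 = 0.2918 m^2K/W
U-value = 1 / R_total = 1 / 0.2918 = 3.427 W/m^2K

3.427 W/m^2K


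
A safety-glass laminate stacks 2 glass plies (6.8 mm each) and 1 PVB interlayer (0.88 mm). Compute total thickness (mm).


Total thickness = glass contribution + PVB contribution
  Glass: 2 * 6.8 = 13.6 mm
  PVB: 1 * 0.88 = 0.88 mm
  Total = 13.6 + 0.88 = 14.48 mm

14.48 mm


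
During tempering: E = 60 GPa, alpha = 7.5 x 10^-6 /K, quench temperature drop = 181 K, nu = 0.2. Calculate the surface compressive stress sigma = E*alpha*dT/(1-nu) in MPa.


Tempering stress: sigma = E * alpha * dT / (1 - nu)
  E (MPa) = 60 * 1000 = 60000
  Numerator = 60000 * (7.5 x 10^-6) * 181 = 81.45
  Denominator = 1 - 0.2 = 0.8
  sigma = 81.45 / 0.8 = 101.8 MPa

101.8 MPa


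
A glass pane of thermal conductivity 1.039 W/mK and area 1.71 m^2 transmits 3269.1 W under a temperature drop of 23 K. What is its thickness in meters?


Fourier's law: t = k * A * dT / Q
  t = 1.039 * 1.71 * 23 / 3269.1
  t = 40.86387 / 3269.1 = 0.0125 m

0.0125 m


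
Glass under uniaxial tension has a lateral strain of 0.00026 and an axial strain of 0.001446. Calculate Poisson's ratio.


Poisson's ratio: nu = lateral strain / axial strain
  nu = 0.00026 / 0.001446 = 0.1798

0.1798


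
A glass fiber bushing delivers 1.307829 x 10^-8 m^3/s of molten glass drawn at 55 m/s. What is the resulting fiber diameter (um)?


Cross-sectional area from continuity:
  A = Q / v = 1.307829 x 10^-8 / 55 = 2.377871 x 10^-10 m^2
Diameter from circular cross-section:
  d = sqrt(4A / pi) * 10^6 (m -> um)
  d = sqrt(4 * 2.377871 x 10^-10 / pi) * 10^6 = 17.4 um

17.4 um


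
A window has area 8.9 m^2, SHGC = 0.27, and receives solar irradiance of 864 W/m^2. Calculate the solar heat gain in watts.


Solar heat gain: Q = Area * SHGC * Irradiance
  Q = 8.9 * 0.27 * 864 = 2076.2 W

2076.2 W


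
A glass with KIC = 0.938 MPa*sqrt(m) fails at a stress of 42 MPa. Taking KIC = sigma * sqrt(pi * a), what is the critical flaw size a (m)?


Rearrange KIC = sigma * sqrt(pi * a):
  sqrt(pi * a) = KIC / sigma
  sqrt(pi * a) = 0.938 / 42 = 0.022333
  a = (KIC / sigma)^2 / pi
  a = 0.022333^2 / pi = 0.0001588 m

0.0001588 m


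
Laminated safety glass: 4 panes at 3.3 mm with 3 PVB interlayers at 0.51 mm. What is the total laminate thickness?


Total thickness = glass contribution + PVB contribution
  Glass: 4 * 3.3 = 13.2 mm
  PVB: 3 * 0.51 = 1.53 mm
  Total = 13.2 + 1.53 = 14.73 mm

14.73 mm


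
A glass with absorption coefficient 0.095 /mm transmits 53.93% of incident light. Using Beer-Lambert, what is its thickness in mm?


Rearrange T = exp(-alpha * thickness):
  thickness = -ln(T) / alpha
  T = 53.93/100 = 0.5393
  ln(T) = -0.61748
  -ln(T) = 0.61748
  thickness = 0.61748 / 0.095 = 6.5 mm

6.5 mm


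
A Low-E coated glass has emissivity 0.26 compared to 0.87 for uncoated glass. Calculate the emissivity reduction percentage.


Percentage reduction = (1 - coated/uncoated) * 100
  Ratio = 0.26 / 0.87 = 0.2989
  Reduction = (1 - 0.2989) * 100 = 70.1%

70.1%


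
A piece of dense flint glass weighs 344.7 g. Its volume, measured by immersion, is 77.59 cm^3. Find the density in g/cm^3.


Use the definition of density:
  rho = mass / volume
  rho = 344.7 / 77.59 = 4.443 g/cm^3

4.443 g/cm^3


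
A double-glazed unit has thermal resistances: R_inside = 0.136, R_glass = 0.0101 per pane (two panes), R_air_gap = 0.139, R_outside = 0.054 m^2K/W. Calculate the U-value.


Total thermal resistance (series):
  R_total = R_in + R_glass + R_air + R_glass + R_out
  R_total = 0.136 + 0.0101 + 0.139 + 0.0101 + 0.054 = 0.3492 m^2K/W
U-value = 1 / R_total = 1 / 0.3492 = 2.864 W/m^2K

2.864 W/m^2K


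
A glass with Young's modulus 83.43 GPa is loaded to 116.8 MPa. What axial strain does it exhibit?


Rearrange E = sigma / epsilon:
  epsilon = sigma / E
  E (MPa) = 83.43 * 1000 = 83430
  epsilon = 116.8 / 83430 = 0.0014

0.0014


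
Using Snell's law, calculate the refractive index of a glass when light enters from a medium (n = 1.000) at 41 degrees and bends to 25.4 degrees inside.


Apply Snell's law: n1 * sin(theta1) = n2 * sin(theta2)
  n2 = n1 * sin(theta1) / sin(theta2)
  sin(41) = 0.656059
  sin(25.4) = 0.428935
  n2 = 1.000 * 0.656059 / 0.428935 = 1.5295

1.5295


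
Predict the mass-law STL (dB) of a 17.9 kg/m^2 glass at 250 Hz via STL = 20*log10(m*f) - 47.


Mass law: STL = 20 * log10(m * f) - 47
  m * f = 17.9 * 250 = 4475
  log10(4475) = 3.65079
  STL = 20 * 3.65079 - 47 = 73.0158 - 47 = 26.0 dB

26.0 dB


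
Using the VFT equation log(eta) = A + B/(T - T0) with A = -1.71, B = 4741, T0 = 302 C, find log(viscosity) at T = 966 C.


VFT equation: log(eta) = A + B / (T - T0)
  T - T0 = 966 - 302 = 664
  B / (T - T0) = 4741 / 664 = 7.14
  log(eta) = -1.71 + 7.14 = 5.43

5.43


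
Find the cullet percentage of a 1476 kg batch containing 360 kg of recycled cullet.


Cullet ratio = (cullet mass / total batch mass) * 100
  Ratio = 360 / 1476 * 100 = 24.39%

24.39%


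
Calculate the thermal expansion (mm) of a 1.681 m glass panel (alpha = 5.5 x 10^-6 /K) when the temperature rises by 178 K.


Thermal expansion formula: dL = alpha * L0 * dT
  dL = (5.5 x 10^-6) * 1.681 * 178 = 0.0016457 m
Convert to mm: 0.0016457 * 1000 = 1.6457 mm

1.6457 mm


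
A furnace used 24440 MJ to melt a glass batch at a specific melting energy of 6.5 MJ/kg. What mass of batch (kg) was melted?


Rearrange E = m * s for m:
  m = E / s
  m = 24440 / 6.5 = 3760.0 kg

3760.0 kg


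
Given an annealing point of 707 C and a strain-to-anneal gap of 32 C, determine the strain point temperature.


Strain point = annealing point - difference:
  T_strain = 707 - 32 = 675 C

675 C


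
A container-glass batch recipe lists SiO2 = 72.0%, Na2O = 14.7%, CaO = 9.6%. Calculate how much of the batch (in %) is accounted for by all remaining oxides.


Sum the three major oxides:
  SiO2 + Na2O + CaO = 72.0 + 14.7 + 9.6 = 96.3%
Subtract from 100%:
  Others = 100 - 96.3 = 3.7%

3.7%


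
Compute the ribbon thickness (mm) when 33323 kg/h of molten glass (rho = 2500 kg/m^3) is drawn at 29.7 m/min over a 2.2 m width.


Ribbon cross-section from mass balance:
  Volume rate = throughput / density = 33323 / 2500 = 13.3292 m^3/h
  thickness = volume rate / (speed * 60 * width), i.e.
  thickness = throughput / (60 * speed * width * density) * 1000
  thickness = 33323 / (60 * 29.7 * 2.2 * 2500) * 1000 = 3.4 mm

3.4 mm


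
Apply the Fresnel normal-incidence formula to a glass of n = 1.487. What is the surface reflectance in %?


Fresnel reflectance at normal incidence:
  R = ((n - 1)/(n + 1))^2
  (n - 1)/(n + 1) = (1.487 - 1)/(1.487 + 1) = 0.195818
  R = 0.195818^2 = 0.0383447
  R(%) = 0.0383447 * 100 = 3.834%

3.834%


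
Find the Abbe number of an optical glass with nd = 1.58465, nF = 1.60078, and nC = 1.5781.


Abbe number formula: Vd = (nd - 1) / (nF - nC)
  nd - 1 = 1.58465 - 1 = 0.58465
  nF - nC = 1.60078 - 1.5781 = 0.02268
  Vd = 0.58465 / 0.02268 = 25.78

25.78


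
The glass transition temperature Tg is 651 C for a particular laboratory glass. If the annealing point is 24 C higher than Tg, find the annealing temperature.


The annealing temperature is Tg plus the offset:
  T_anneal = 651 + 24 = 675 C

675 C


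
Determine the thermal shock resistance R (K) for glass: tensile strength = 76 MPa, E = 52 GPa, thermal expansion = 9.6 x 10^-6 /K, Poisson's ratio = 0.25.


Thermal shock resistance: R = sigma * (1 - nu) / (E * alpha)
  Numerator = 76 * (1 - 0.25) = 57.0
  Denominator = 52 * 1000 * (9.6 x 10^-6) = 0.4992
  R = 57.0 / 0.4992 = 114.2 K

114.2 K


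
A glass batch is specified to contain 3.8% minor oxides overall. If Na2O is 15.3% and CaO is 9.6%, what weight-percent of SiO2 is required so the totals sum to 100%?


Known pieces sum to 100%:
  SiO2 = 100 - (others + Na2O + CaO)
  SiO2 = 100 - (3.8 + 15.3 + 9.6) = 71.3%

71.3%


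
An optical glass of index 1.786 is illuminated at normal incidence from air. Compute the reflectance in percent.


Fresnel reflectance at normal incidence:
  R = ((n - 1)/(n + 1))^2
  (n - 1)/(n + 1) = (1.786 - 1)/(1.786 + 1) = 0.282125
  R = 0.282125^2 = 0.0795945
  R(%) = 0.0795945 * 100 = 7.959%

7.959%


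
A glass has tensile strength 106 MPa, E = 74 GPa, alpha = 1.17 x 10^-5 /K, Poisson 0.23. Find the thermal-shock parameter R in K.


Thermal shock resistance: R = sigma * (1 - nu) / (E * alpha)
  Numerator = 106 * (1 - 0.23) = 81.62
  Denominator = 74 * 1000 * (1.17 x 10^-5) = 0.8658
  R = 81.62 / 0.8658 = 94.3 K

94.3 K


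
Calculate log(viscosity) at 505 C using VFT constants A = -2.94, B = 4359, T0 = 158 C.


VFT equation: log(eta) = A + B / (T - T0)
  T - T0 = 505 - 158 = 347
  B / (T - T0) = 4359 / 347 = 12.562
  log(eta) = -2.94 + 12.562 = 9.622

9.622


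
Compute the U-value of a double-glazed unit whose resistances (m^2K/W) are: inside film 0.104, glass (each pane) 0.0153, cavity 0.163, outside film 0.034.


Total thermal resistance (series):
  R_total = R_in + R_glass + R_air + R_glass + R_out
  R_total = 0.104 + 0.0153 + 0.163 + 0.0153 + 0.034 = 0.3316 m^2K/W
U-value = 1 / R_total = 1 / 0.3316 = 3.016 W/m^2K

3.016 W/m^2K


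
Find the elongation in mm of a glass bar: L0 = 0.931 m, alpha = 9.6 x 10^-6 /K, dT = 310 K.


Thermal expansion formula: dL = alpha * L0 * dT
  dL = (9.6 x 10^-6) * 0.931 * 310 = 0.00277066 m
Convert to mm: 0.00277066 * 1000 = 2.7707 mm

2.7707 mm


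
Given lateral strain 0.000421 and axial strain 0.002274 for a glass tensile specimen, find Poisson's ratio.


Poisson's ratio: nu = lateral strain / axial strain
  nu = 0.000421 / 0.002274 = 0.1851

0.1851


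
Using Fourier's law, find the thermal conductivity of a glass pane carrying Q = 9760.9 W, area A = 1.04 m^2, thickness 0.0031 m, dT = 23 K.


Fourier's law rearranged: k = Q * t / (A * dT)
  Numerator = 9760.9 * 0.0031 = 30.25879
  Denominator = 1.04 * 23 = 23.92
  k = 30.25879 / 23.92 = 1.265 W/mK

1.265 W/mK


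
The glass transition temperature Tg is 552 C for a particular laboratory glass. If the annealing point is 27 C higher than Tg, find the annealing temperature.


The annealing temperature is Tg plus the offset:
  T_anneal = 552 + 27 = 579 C

579 C


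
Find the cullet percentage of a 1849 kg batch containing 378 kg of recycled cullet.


Cullet ratio = (cullet mass / total batch mass) * 100
  Ratio = 378 / 1849 * 100 = 20.44%

20.44%


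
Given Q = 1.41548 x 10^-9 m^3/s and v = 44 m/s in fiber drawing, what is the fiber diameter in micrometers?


Cross-sectional area from continuity:
  A = Q / v = 1.41548 x 10^-9 / 44 = 3.217 x 10^-11 m^2
Diameter from circular cross-section:
  d = sqrt(4A / pi) * 10^6 (m -> um)
  d = sqrt(4 * 3.217 x 10^-11 / pi) * 10^6 = 6.4 um

6.4 um


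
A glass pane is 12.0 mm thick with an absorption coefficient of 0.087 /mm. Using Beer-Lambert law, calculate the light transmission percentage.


Beer-Lambert law: T = exp(-alpha * thickness)
  exponent = -0.087 * 12.0 = -1.044
  T = exp(-1.044) = 0.352
  Percentage = 0.352 * 100 = 35.2%

35.2%


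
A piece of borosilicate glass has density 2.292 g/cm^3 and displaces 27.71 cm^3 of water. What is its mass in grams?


Rearrange rho = m / V:
  m = rho * V
  m = 2.292 * 27.71 = 63.511 g

63.511 g


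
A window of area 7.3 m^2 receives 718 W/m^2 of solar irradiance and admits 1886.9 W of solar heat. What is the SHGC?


Rearrange Q = Area * SHGC * Irradiance:
  SHGC = Q / (Area * Irradiance)
  SHGC = 1886.9 / (7.3 * 718) = 0.36

0.36


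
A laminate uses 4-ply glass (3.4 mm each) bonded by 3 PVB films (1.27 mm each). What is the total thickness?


Total thickness = glass contribution + PVB contribution
  Glass: 4 * 3.4 = 13.6 mm
  PVB: 3 * 1.27 = 3.81 mm
  Total = 13.6 + 3.81 = 17.41 mm

17.41 mm


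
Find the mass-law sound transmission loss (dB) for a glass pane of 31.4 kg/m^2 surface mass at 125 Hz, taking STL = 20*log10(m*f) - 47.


Mass law: STL = 20 * log10(m * f) - 47
  m * f = 31.4 * 125 = 3925
  log10(3925) = 3.59384
  STL = 20 * 3.59384 - 47 = 71.8768 - 47 = 24.9 dB

24.9 dB


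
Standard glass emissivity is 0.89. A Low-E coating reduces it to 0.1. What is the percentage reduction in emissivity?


Percentage reduction = (1 - coated/uncoated) * 100
  Ratio = 0.1 / 0.89 = 0.1124
  Reduction = (1 - 0.1124) * 100 = 88.8%

88.8%


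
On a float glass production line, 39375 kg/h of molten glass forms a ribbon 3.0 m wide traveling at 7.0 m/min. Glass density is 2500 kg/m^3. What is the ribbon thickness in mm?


Ribbon cross-section from mass balance:
  Volume rate = throughput / density = 39375 / 2500 = 15.75 m^3/h
  thickness = volume rate / (speed * 60 * width), i.e.
  thickness = throughput / (60 * speed * width * density) * 1000
  thickness = 39375 / (60 * 7.0 * 3.0 * 2500) * 1000 = 12.5 mm

12.5 mm


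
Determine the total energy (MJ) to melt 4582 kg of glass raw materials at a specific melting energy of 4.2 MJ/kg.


Total energy = mass * specific energy
  E = 4582 * 4.2 = 19244.4 MJ

19244.4 MJ


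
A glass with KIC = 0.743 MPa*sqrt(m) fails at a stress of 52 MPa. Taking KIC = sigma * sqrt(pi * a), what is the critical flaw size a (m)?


Rearrange KIC = sigma * sqrt(pi * a):
  sqrt(pi * a) = KIC / sigma
  sqrt(pi * a) = 0.743 / 52 = 0.014288
  a = (KIC / sigma)^2 / pi
  a = 0.014288^2 / pi = 0.000065 m

0.000065 m


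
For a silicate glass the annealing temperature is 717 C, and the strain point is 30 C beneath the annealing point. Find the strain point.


Strain point = annealing point - difference:
  T_strain = 717 - 30 = 687 C

687 C


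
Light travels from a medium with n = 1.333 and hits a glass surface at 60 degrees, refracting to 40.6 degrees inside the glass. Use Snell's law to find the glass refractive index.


Apply Snell's law: n1 * sin(theta1) = n2 * sin(theta2)
  n2 = n1 * sin(theta1) / sin(theta2)
  sin(60) = 0.866025
  sin(40.6) = 0.650774
  n2 = 1.333 * 0.866025 / 0.650774 = 1.7739

1.7739


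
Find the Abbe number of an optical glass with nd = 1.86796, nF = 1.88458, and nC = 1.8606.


Abbe number formula: Vd = (nd - 1) / (nF - nC)
  nd - 1 = 1.86796 - 1 = 0.86796
  nF - nC = 1.88458 - 1.8606 = 0.02398
  Vd = 0.86796 / 0.02398 = 36.2

36.2


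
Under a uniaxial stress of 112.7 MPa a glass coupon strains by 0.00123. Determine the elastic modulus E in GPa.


Young's modulus: E = stress / strain
  E = 112.7 MPa / 0.00123 = 91626.02 MPa
Convert to GPa: 91626.02 / 1000 = 91.63 GPa

91.63 GPa


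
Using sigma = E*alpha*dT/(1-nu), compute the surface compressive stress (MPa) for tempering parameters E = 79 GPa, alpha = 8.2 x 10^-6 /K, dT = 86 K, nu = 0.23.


Tempering stress: sigma = E * alpha * dT / (1 - nu)
  E (MPa) = 79 * 1000 = 79000
  Numerator = 79000 * (8.2 x 10^-6) * 86 = 55.7108
  Denominator = 1 - 0.23 = 0.77
  sigma = 55.7108 / 0.77 = 72.4 MPa

72.4 MPa


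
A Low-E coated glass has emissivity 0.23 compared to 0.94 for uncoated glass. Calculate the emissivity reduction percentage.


Percentage reduction = (1 - coated/uncoated) * 100
  Ratio = 0.23 / 0.94 = 0.2447
  Reduction = (1 - 0.2447) * 100 = 75.5%

75.5%


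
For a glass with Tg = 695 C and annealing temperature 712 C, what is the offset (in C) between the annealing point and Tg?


Offset = T_anneal - Tg:
  offset = 712 - 695 = 17 C

17 C


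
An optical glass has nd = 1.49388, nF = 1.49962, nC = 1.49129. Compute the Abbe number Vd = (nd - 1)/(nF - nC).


Abbe number formula: Vd = (nd - 1) / (nF - nC)
  nd - 1 = 1.49388 - 1 = 0.49388
  nF - nC = 1.49962 - 1.49129 = 0.00833
  Vd = 0.49388 / 0.00833 = 59.29

59.29


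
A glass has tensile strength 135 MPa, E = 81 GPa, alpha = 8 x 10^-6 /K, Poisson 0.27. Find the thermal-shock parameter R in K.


Thermal shock resistance: R = sigma * (1 - nu) / (E * alpha)
  Numerator = 135 * (1 - 0.27) = 98.55
  Denominator = 81 * 1000 * (8 x 10^-6) = 0.648
  R = 98.55 / 0.648 = 152.1 K

152.1 K


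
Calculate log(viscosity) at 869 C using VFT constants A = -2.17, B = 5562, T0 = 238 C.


VFT equation: log(eta) = A + B / (T - T0)
  T - T0 = 869 - 238 = 631
  B / (T - T0) = 5562 / 631 = 8.815
  log(eta) = -2.17 + 8.815 = 6.645

6.645


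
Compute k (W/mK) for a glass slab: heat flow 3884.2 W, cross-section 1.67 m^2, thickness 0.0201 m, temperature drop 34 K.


Fourier's law rearranged: k = Q * t / (A * dT)
  Numerator = 3884.2 * 0.0201 = 78.07242
  Denominator = 1.67 * 34 = 56.78
  k = 78.07242 / 56.78 = 1.375 W/mK

1.375 W/mK


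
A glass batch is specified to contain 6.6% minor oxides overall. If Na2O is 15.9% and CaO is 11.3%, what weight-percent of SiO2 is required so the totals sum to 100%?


Known pieces sum to 100%:
  SiO2 = 100 - (others + Na2O + CaO)
  SiO2 = 100 - (6.6 + 15.9 + 11.3) = 66.2%

66.2%


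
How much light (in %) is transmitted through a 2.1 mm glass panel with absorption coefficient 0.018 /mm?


Beer-Lambert law: T = exp(-alpha * thickness)
  exponent = -0.018 * 2.1 = -0.0378
  T = exp(-0.0378) = 0.9629
  Percentage = 0.9629 * 100 = 96.29%

96.29%


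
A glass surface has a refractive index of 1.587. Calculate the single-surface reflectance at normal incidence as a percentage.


Fresnel reflectance at normal incidence:
  R = ((n - 1)/(n + 1))^2
  (n - 1)/(n + 1) = (1.587 - 1)/(1.587 + 1) = 0.226904
  R = 0.226904^2 = 0.0514854
  R(%) = 0.0514854 * 100 = 5.149%

5.149%


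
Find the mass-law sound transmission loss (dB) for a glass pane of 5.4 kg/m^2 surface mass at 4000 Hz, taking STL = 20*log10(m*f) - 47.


Mass law: STL = 20 * log10(m * f) - 47
  m * f = 5.4 * 4000 = 21600
  log10(21600) = 4.33445
  STL = 20 * 4.33445 - 47 = 86.689 - 47 = 39.7 dB

39.7 dB


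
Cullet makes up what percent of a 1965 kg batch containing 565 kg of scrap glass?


Cullet ratio = (cullet mass / total batch mass) * 100
  Ratio = 565 / 1965 * 100 = 28.75%

28.75%


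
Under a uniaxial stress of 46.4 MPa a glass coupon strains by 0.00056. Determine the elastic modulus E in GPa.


Young's modulus: E = stress / strain
  E = 46.4 MPa / 0.00056 = 82857.14 MPa
Convert to GPa: 82857.14 / 1000 = 82.86 GPa

82.86 GPa


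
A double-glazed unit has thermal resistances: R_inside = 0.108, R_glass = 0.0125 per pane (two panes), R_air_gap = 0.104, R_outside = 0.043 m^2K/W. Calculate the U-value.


Total thermal resistance (series):
  R_total = R_in + R_glass + R_air + R_glass + R_out
  R_total = 0.108 + 0.0125 + 0.104 + 0.0125 + 0.043 = 0.28 m^2K/W
U-value = 1 / R_total = 1 / 0.28 = 3.571 W/m^2K

3.571 W/m^2K


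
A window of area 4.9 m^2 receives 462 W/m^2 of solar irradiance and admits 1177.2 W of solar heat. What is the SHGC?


Rearrange Q = Area * SHGC * Irradiance:
  SHGC = Q / (Area * Irradiance)
  SHGC = 1177.2 / (4.9 * 462) = 0.52

0.52


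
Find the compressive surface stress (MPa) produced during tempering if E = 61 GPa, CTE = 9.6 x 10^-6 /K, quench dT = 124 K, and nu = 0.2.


Tempering stress: sigma = E * alpha * dT / (1 - nu)
  E (MPa) = 61 * 1000 = 61000
  Numerator = 61000 * (9.6 x 10^-6) * 124 = 72.6144
  Denominator = 1 - 0.2 = 0.8
  sigma = 72.6144 / 0.8 = 90.8 MPa

90.8 MPa


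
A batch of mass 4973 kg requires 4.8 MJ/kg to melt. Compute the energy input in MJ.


Total energy = mass * specific energy
  E = 4973 * 4.8 = 23870.4 MJ

23870.4 MJ


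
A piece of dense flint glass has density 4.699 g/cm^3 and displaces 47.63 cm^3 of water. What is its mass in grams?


Rearrange rho = m / V:
  m = rho * V
  m = 4.699 * 47.63 = 223.813 g

223.813 g
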